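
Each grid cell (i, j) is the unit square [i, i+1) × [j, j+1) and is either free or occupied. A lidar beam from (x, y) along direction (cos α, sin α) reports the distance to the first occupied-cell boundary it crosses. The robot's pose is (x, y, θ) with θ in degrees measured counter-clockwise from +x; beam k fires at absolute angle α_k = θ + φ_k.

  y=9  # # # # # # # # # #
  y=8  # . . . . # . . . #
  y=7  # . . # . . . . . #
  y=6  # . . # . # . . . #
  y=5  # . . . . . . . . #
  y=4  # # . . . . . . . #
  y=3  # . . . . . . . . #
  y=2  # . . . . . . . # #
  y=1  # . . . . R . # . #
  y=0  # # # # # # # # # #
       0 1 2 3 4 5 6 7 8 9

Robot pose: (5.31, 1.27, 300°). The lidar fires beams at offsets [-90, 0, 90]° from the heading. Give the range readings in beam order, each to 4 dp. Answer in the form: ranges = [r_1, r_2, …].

ranges = [0.5400, 0.3118, 3.1061]

beam 1: φ=-90°, α=210°
  d=(-0.8660,-0.5000)  start (5,1)  tX=0.3580 tY=0.5400  stride 1/|dx|=1.1547 1/|dy|=2.0000
    cross x-line → (4,1), t=0.3580
    cross y-line → (4,0), t=0.5400 (wall)
  → r_1 = 0.5400
beam 2: φ=0°, α=300°
  d=(0.5000,-0.8660)  start (5,1)  tX=1.3800 tY=0.3118  stride 1/|dx|=2.0000 1/|dy|=1.1547
    cross y-line → (5,0), t=0.3118 (wall)
  → r_2 = 0.3118
beam 3: φ=90°, α=30°
  d=(0.8660,0.5000)  start (5,1)  tX=0.7967 tY=1.4600  stride 1/|dx|=1.1547 1/|dy|=2.0000
    cross x-line → (6,1), t=0.7967
    cross y-line → (6,2), t=1.4600
    cross x-line → (7,2), t=1.9514
    cross x-line → (8,2), t=3.1061 (wall)
  → r_3 = 3.1061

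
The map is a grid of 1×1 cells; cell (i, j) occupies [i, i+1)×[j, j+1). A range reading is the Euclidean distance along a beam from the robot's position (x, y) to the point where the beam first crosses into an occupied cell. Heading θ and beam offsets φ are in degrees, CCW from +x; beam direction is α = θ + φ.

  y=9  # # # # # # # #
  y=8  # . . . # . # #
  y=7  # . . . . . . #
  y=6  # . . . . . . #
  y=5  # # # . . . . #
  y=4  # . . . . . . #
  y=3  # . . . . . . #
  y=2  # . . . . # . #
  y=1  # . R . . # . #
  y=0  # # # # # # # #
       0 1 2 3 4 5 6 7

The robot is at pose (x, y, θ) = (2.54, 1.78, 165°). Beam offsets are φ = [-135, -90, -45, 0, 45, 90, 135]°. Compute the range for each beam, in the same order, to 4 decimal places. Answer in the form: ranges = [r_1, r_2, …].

beam 1: φ=-135°, α=30°
  cosα=0.8660 sinα=0.5000 | (2,1) | tMaxX 0.5312 tMaxY 0.4400 | tΔX 1.1547 tΔY 2.0000
    t=0.4400 [y] (2,2)
    t=0.5312 [x] (3,2)
    t=1.6859 [x] (4,2)
    t=2.4400 [y] (4,3)
    t=2.8406 [x] (5,3)
    t=3.9953 [x] (6,3)
    t=4.4400 [y] (6,4)
    t=5.1500 [x] (7,4) — stop
  → r_1 = 5.1500
beam 2: φ=-90°, α=75°
  cosα=0.2588 sinα=0.9659 | (2,1) | tMaxX 1.7773 tMaxY 0.2278 | tΔX 3.8637 tΔY 1.0353
    t=0.2278 [y] (2,2)
    t=1.2630 [y] (2,3)
    t=1.7773 [x] (3,3)
    t=2.2983 [y] (3,4)
    t=3.3336 [y] (3,5)
    t=4.3689 [y] (3,6)
    t=5.4041 [y] (3,7)
    t=5.6410 [x] (4,7)
    t=6.4394 [y] (4,8) — stop
  → r_2 = 6.4394
beam 3: φ=-45°, α=120°
  cosα=-0.5000 sinα=0.8660 | (2,1) | tMaxX 1.0800 tMaxY 0.2540 | tΔX 2.0000 tΔY 1.1547
    t=0.2540 [y] (2,2)
    t=1.0800 [x] (1,2)
    t=1.4087 [y] (1,3)
    t=2.5634 [y] (1,4)
    t=3.0800 [x] (0,4) — stop
  → r_3 = 3.0800
beam 4: φ=0°, α=165°
  cosα=-0.9659 sinα=0.2588 | (2,1) | tMaxX 0.5590 tMaxY 0.8500 | tΔX 1.0353 tΔY 3.8637
    t=0.5590 [x] (1,1)
    t=0.8500 [y] (1,2)
    t=1.5943 [x] (0,2) — stop
  → r_4 = 1.5943
beam 5: φ=45°, α=210°
  cosα=-0.8660 sinα=-0.5000 | (2,1) | tMaxX 0.6235 tMaxY 1.5600 | tΔX 1.1547 tΔY 2.0000
    t=0.6235 [x] (1,1)
    t=1.5600 [y] (1,0) — stop
  → r_5 = 1.5600
beam 6: φ=90°, α=255°
  cosα=-0.2588 sinα=-0.9659 | (2,1) | tMaxX 2.0864 tMaxY 0.8075 | tΔX 3.8637 tΔY 1.0353
    t=0.8075 [y] (2,0) — stop
  → r_6 = 0.8075
beam 7: φ=135°, α=300°
  cosα=0.5000 sinα=-0.8660 | (2,1) | tMaxX 0.9200 tMaxY 0.9007 | tΔX 2.0000 tΔY 1.1547
    t=0.9007 [y] (2,0) — stop
  → r_7 = 0.9007

ranges = [5.1500, 6.4394, 3.0800, 1.5943, 1.5600, 0.8075, 0.9007]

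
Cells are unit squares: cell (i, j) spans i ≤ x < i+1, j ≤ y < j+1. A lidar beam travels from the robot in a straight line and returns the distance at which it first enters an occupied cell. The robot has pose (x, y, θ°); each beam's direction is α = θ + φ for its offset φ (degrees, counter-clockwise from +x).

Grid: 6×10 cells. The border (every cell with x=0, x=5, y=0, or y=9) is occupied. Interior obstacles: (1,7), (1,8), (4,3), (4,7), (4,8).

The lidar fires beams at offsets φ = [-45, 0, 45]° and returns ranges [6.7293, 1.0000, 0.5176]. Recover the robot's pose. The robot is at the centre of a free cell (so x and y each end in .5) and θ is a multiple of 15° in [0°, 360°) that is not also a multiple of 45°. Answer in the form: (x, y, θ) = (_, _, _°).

The pose lattice has 27·16 = 432 candidates. Test each by forward raycasting.
  (1.5, 5.5, 15°): beam 1 = 3.0000 ≠ 6.7293 ✗
  (3.5, 5.5, 210°): beam 1 = 2.5882 ≠ 6.7293 ✗
  (4.5, 5.5, 75°): beam 1 = 0.5774 ≠ 6.7293 ✗
  …
  (1.5, 2.5, 120°): r_1=6.7293, r_2=1.0000, r_3=0.5176 — all match ✓
No second candidate reproduces the full scan.

(x, y, θ) = (1.5, 2.5, 120°)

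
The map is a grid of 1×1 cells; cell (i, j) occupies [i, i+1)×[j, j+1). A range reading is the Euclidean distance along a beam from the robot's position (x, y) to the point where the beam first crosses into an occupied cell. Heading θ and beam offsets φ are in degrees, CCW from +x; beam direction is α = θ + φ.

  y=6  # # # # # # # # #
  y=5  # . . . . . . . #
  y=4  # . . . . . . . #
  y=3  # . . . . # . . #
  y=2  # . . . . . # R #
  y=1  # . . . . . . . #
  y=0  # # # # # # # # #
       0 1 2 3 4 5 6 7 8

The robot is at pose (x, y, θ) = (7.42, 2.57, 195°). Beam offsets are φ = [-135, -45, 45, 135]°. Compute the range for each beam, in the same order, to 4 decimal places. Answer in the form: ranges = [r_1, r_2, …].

beam 1: φ=-135°, α=60°
  d=(0.5000,0.8660)  start (7,2)  tX=1.1600 tY=0.4965  stride 1/|dx|=2.0000 1/|dy|=1.1547
    cross y-line → (7,3), t=0.4965
    cross x-line → (8,3), t=1.1600 (wall)
  → r_1 = 1.1600
beam 2: φ=-45°, α=150°
  d=(-0.8660,0.5000)  start (7,2)  tX=0.4850 tY=0.8600  stride 1/|dx|=1.1547 1/|dy|=2.0000
    cross x-line → (6,2), t=0.4850 (wall)
  → r_2 = 0.4850
beam 3: φ=45°, α=240°
  d=(-0.5000,-0.8660)  start (7,2)  tX=0.8400 tY=0.6582  stride 1/|dx|=2.0000 1/|dy|=1.1547
    cross y-line → (7,1), t=0.6582
    cross x-line → (6,1), t=0.8400
    cross y-line → (6,0), t=1.8129 (wall)
  → r_3 = 1.8129
beam 4: φ=135°, α=330°
  d=(0.8660,-0.5000)  start (7,2)  tX=0.6697 tY=1.1400  stride 1/|dx|=1.1547 1/|dy|=2.0000
    cross x-line → (8,2), t=0.6697 (wall)
  → r_4 = 0.6697

ranges = [1.1600, 0.4850, 1.8129, 0.6697]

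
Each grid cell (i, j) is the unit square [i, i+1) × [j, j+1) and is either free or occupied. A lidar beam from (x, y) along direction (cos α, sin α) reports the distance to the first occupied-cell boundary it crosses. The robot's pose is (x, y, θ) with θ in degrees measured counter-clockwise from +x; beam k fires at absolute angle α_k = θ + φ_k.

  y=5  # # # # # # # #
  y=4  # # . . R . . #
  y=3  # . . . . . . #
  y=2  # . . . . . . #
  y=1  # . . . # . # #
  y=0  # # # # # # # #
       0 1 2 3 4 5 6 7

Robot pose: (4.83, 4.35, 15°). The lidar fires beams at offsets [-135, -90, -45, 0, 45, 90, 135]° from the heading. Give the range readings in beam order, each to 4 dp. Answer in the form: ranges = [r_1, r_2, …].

ranges = [3.8682, 3.4682, 2.5057, 2.2465, 0.7506, 0.6729, 1.3000]

beam 1: φ=-135°, α=240°
  direction (-0.5000, -0.8660); cell (4,4); t to first gridline: x 1.6600, y 0.4041 (then +2.0000 / +1.1547)
    (4,3) via y @ 0.4041
    (4,2) via y @ 1.5588
    (3,2) via x @ 1.6600
    (3,1) via y @ 2.7135
    (2,1) via x @ 3.6600
    (2,0) via y @ 3.8682  # hit
  → r_1 = 3.8682
beam 2: φ=-90°, α=285°
  direction (0.2588, -0.9659); cell (4,4); t to first gridline: x 0.6568, y 0.3623 (then +3.8637 / +1.0353)
    (4,3) via y @ 0.3623
    (5,3) via x @ 0.6568
    (5,2) via y @ 1.3976
    (5,1) via y @ 2.4329
    (5,0) via y @ 3.4682  # hit
  → r_2 = 3.4682
beam 3: φ=-45°, α=330°
  direction (0.8660, -0.5000); cell (4,4); t to first gridline: x 0.1963, y 0.7000 (then +1.1547 / +2.0000)
    (5,4) via x @ 0.1963
    (5,3) via y @ 0.7000
    (6,3) via x @ 1.3510
    (7,3) via x @ 2.5057  # hit
  → r_3 = 2.5057
beam 4: φ=0°, α=15°
  direction (0.9659, 0.2588); cell (4,4); t to first gridline: x 0.1760, y 2.5114 (then +1.0353 / +3.8637)
    (5,4) via x @ 0.1760
    (6,4) via x @ 1.2113
    (7,4) via x @ 2.2465  # hit
  → r_4 = 2.2465
beam 5: φ=45°, α=60°
  direction (0.5000, 0.8660); cell (4,4); t to first gridline: x 0.3400, y 0.7506 (then +2.0000 / +1.1547)
    (5,4) via x @ 0.3400
    (5,5) via y @ 0.7506  # hit
  → r_5 = 0.7506
beam 6: φ=90°, α=105°
  direction (-0.2588, 0.9659); cell (4,4); t to first gridline: x 3.2069, y 0.6729 (then +3.8637 / +1.0353)
    (4,5) via y @ 0.6729  # hit
  → r_6 = 0.6729
beam 7: φ=135°, α=150°
  direction (-0.8660, 0.5000); cell (4,4); t to first gridline: x 0.9584, y 1.3000 (then +1.1547 / +2.0000)
    (3,4) via x @ 0.9584
    (3,5) via y @ 1.3000  # hit
  → r_7 = 1.3000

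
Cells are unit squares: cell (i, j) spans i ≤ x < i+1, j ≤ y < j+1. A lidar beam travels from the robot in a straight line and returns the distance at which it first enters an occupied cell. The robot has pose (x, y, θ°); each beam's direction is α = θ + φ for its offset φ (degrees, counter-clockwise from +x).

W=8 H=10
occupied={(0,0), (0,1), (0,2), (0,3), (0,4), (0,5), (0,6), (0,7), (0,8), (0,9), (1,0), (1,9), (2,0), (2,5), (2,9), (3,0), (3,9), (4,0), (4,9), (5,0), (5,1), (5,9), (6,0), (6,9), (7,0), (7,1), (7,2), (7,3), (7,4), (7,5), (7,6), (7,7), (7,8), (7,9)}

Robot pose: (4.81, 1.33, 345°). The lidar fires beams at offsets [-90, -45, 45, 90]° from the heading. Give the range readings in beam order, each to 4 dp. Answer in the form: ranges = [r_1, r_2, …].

beam 1: φ=-90°, α=255°
  direction (-0.2588, -0.9659); cell (4,1); t to first gridline: x 3.1296, y 0.3416 (then +3.8637 / +1.0353)
    (4,0) via y @ 0.3416  # hit
  → r_1 = 0.3416
beam 2: φ=-45°, α=300°
  direction (0.5000, -0.8660); cell (4,1); t to first gridline: x 0.3800, y 0.3811 (then +2.0000 / +1.1547)
    (5,1) via x @ 0.3800  # hit
  → r_2 = 0.3800
beam 3: φ=45°, α=30°
  direction (0.8660, 0.5000); cell (4,1); t to first gridline: x 0.2194, y 1.3400 (then +1.1547 / +2.0000)
    (5,1) via x @ 0.2194  # hit
  → r_3 = 0.2194
beam 4: φ=90°, α=75°
  direction (0.2588, 0.9659); cell (4,1); t to first gridline: x 0.7341, y 0.6936 (then +3.8637 / +1.0353)
    (4,2) via y @ 0.6936
    (5,2) via x @ 0.7341
    (5,3) via y @ 1.7289
    (5,4) via y @ 2.7642
    (5,5) via y @ 3.7995
    (6,5) via x @ 4.5978
    (6,6) via y @ 4.8347
    (6,7) via y @ 5.8700
    (6,8) via y @ 6.9053
    (6,9) via y @ 7.9406  # hit
  → r_4 = 7.9406

ranges = [0.3416, 0.3800, 0.2194, 7.9406]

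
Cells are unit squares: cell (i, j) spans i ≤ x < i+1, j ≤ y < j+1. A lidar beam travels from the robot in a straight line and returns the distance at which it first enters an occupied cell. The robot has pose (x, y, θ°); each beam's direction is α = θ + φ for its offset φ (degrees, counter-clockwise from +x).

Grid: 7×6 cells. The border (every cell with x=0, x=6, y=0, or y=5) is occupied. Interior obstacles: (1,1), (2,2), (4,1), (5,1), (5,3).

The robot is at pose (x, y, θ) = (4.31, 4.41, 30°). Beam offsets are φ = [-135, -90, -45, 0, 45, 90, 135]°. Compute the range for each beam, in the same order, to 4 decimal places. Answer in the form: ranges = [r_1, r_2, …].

ranges = [3.5303, 1.3800, 1.5841, 1.1800, 0.6108, 0.6813, 2.2796]

beam 1: φ=-135°, α=255°
  direction (-0.2588, -0.9659); cell (4,4); t to first gridline: x 1.1977, y 0.4245 (then +3.8637 / +1.0353)
    (4,3) via y @ 0.4245
    (3,3) via x @ 1.1977
    (3,2) via y @ 1.4597
    (3,1) via y @ 2.4950
    (3,0) via y @ 3.5303  # hit
  → r_1 = 3.5303
beam 2: φ=-90°, α=300°
  direction (0.5000, -0.8660); cell (4,4); t to first gridline: x 1.3800, y 0.4734 (then +2.0000 / +1.1547)
    (4,3) via y @ 0.4734
    (5,3) via x @ 1.3800  # hit
  → r_2 = 1.3800
beam 3: φ=-45°, α=345°
  direction (0.9659, -0.2588); cell (4,4); t to first gridline: x 0.7143, y 1.5841 (then +1.0353 / +3.8637)
    (5,4) via x @ 0.7143
    (5,3) via y @ 1.5841  # hit
  → r_3 = 1.5841
beam 4: φ=0°, α=30°
  direction (0.8660, 0.5000); cell (4,4); t to first gridline: x 0.7967, y 1.1800 (then +1.1547 / +2.0000)
    (5,4) via x @ 0.7967
    (5,5) via y @ 1.1800  # hit
  → r_4 = 1.1800
beam 5: φ=45°, α=75°
  direction (0.2588, 0.9659); cell (4,4); t to first gridline: x 2.6660, y 0.6108 (then +3.8637 / +1.0353)
    (4,5) via y @ 0.6108  # hit
  → r_5 = 0.6108
beam 6: φ=90°, α=120°
  direction (-0.5000, 0.8660); cell (4,4); t to first gridline: x 0.6200, y 0.6813 (then +2.0000 / +1.1547)
    (3,4) via x @ 0.6200
    (3,5) via y @ 0.6813  # hit
  → r_6 = 0.6813
beam 7: φ=135°, α=165°
  direction (-0.9659, 0.2588); cell (4,4); t to first gridline: x 0.3209, y 2.2796 (then +1.0353 / +3.8637)
    (3,4) via x @ 0.3209
    (2,4) via x @ 1.3562
    (2,5) via y @ 2.2796  # hit
  → r_7 = 2.2796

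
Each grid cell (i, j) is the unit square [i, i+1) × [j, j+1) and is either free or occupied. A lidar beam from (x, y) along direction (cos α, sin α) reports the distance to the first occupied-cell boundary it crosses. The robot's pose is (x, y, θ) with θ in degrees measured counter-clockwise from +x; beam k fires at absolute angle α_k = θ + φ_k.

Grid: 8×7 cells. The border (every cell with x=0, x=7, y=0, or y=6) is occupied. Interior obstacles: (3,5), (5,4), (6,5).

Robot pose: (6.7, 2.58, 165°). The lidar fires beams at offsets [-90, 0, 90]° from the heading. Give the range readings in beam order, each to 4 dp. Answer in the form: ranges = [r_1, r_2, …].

ranges = [1.1591, 5.9011, 1.6357]

beam 1: φ=-90°, α=75°
  d=(0.2588,0.9659)  start (6,2)  tX=1.1591 tY=0.4348  stride 1/|dx|=3.8637 1/|dy|=1.0353
    cross y-line → (6,3), t=0.4348
    cross x-line → (7,3), t=1.1591 (wall)
  → r_1 = 1.1591
beam 2: φ=0°, α=165°
  d=(-0.9659,0.2588)  start (6,2)  tX=0.7247 tY=1.6228  stride 1/|dx|=1.0353 1/|dy|=3.8637
    cross x-line → (5,2), t=0.7247
    cross y-line → (5,3), t=1.6228
    cross x-line → (4,3), t=1.7600
    cross x-line → (3,3), t=2.7952
    cross x-line → (2,3), t=3.8305
    cross x-line → (1,3), t=4.8658
    cross y-line → (1,4), t=5.4865
    cross x-line → (0,4), t=5.9011 (wall)
  → r_2 = 5.9011
beam 3: φ=90°, α=255°
  d=(-0.2588,-0.9659)  start (6,2)  tX=2.7046 tY=0.6005  stride 1/|dx|=3.8637 1/|dy|=1.0353
    cross y-line → (6,1), t=0.6005
    cross y-line → (6,0), t=1.6357 (wall)
  → r_3 = 1.6357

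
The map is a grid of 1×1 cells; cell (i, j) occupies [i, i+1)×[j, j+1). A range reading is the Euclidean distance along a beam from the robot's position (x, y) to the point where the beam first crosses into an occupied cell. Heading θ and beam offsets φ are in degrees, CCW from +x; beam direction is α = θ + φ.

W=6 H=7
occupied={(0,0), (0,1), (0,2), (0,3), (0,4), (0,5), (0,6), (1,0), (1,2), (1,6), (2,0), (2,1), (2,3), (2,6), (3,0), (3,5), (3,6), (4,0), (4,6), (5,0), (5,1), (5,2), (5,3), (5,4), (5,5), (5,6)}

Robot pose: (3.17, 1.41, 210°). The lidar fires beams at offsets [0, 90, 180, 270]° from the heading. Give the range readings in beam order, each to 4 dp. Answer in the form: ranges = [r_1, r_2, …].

ranges = [0.1963, 0.4734, 2.1131, 0.3400]

beam 1: φ=0°, α=210°
  d=(-0.8660,-0.5000)  start (3,1)  tX=0.1963 tY=0.8200  stride 1/|dx|=1.1547 1/|dy|=2.0000
    cross x-line → (2,1), t=0.1963 (wall)
  → r_1 = 0.1963
beam 2: φ=90°, α=300°
  d=(0.5000,-0.8660)  start (3,1)  tX=1.6600 tY=0.4734  stride 1/|dx|=2.0000 1/|dy|=1.1547
    cross y-line → (3,0), t=0.4734 (wall)
  → r_2 = 0.4734
beam 3: φ=180°, α=30°
  d=(0.8660,0.5000)  start (3,1)  tX=0.9584 tY=1.1800  stride 1/|dx|=1.1547 1/|dy|=2.0000
    cross x-line → (4,1), t=0.9584
    cross y-line → (4,2), t=1.1800
    cross x-line → (5,2), t=2.1131 (wall)
  → r_3 = 2.1131
beam 4: φ=270°, α=120°
  d=(-0.5000,0.8660)  start (3,1)  tX=0.3400 tY=0.6813  stride 1/|dx|=2.0000 1/|dy|=1.1547
    cross x-line → (2,1), t=0.3400 (wall)
  → r_4 = 0.3400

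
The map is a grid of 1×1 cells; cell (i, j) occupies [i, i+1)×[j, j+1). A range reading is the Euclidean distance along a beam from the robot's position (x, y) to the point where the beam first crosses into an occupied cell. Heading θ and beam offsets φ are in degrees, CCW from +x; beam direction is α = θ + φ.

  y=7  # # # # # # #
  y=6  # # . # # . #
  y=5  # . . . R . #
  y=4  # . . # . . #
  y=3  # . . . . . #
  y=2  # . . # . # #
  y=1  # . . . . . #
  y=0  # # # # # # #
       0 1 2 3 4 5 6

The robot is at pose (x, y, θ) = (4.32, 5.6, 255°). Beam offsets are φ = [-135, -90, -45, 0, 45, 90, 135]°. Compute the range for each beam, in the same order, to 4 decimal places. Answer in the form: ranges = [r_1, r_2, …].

beam 1: φ=-135°, α=120°
  cosα=-0.5000 sinα=0.8660 | (4,5) | tMaxX 0.6400 tMaxY 0.4619 | tΔX 2.0000 tΔY 1.1547
    t=0.4619 [y] (4,6) — stop
  → r_1 = 0.4619
beam 2: φ=-90°, α=165°
  cosα=-0.9659 sinα=0.2588 | (4,5) | tMaxX 0.3313 tMaxY 1.5455 | tΔX 1.0353 tΔY 3.8637
    t=0.3313 [x] (3,5)
    t=1.3666 [x] (2,5)
    t=1.5455 [y] (2,6)
    t=2.4018 [x] (1,6) — stop
  → r_2 = 2.4018
beam 3: φ=-45°, α=210°
  cosα=-0.8660 sinα=-0.5000 | (4,5) | tMaxX 0.3695 tMaxY 1.2000 | tΔX 1.1547 tΔY 2.0000
    t=0.3695 [x] (3,5)
    t=1.2000 [y] (3,4) — stop
  → r_3 = 1.2000
beam 4: φ=0°, α=255°
  cosα=-0.2588 sinα=-0.9659 | (4,5) | tMaxX 1.2364 tMaxY 0.6212 | tΔX 3.8637 tΔY 1.0353
    t=0.6212 [y] (4,4)
    t=1.2364 [x] (3,4) — stop
  → r_4 = 1.2364
beam 5: φ=45°, α=300°
  cosα=0.5000 sinα=-0.8660 | (4,5) | tMaxX 1.3600 tMaxY 0.6928 | tΔX 2.0000 tΔY 1.1547
    t=0.6928 [y] (4,4)
    t=1.3600 [x] (5,4)
    t=1.8475 [y] (5,3)
    t=3.0022 [y] (5,2) — stop
  → r_5 = 3.0022
beam 6: φ=90°, α=345°
  cosα=0.9659 sinα=-0.2588 | (4,5) | tMaxX 0.7040 tMaxY 2.3182 | tΔX 1.0353 tΔY 3.8637
    t=0.7040 [x] (5,5)
    t=1.7393 [x] (6,5) — stop
  → r_6 = 1.7393
beam 7: φ=135°, α=30°
  cosα=0.8660 sinα=0.5000 | (4,5) | tMaxX 0.7852 tMaxY 0.8000 | tΔX 1.1547 tΔY 2.0000
    t=0.7852 [x] (5,5)
    t=0.8000 [y] (5,6)
    t=1.9399 [x] (6,6) — stop
  → r_7 = 1.9399

ranges = [0.4619, 2.4018, 1.2000, 1.2364, 3.0022, 1.7393, 1.9399]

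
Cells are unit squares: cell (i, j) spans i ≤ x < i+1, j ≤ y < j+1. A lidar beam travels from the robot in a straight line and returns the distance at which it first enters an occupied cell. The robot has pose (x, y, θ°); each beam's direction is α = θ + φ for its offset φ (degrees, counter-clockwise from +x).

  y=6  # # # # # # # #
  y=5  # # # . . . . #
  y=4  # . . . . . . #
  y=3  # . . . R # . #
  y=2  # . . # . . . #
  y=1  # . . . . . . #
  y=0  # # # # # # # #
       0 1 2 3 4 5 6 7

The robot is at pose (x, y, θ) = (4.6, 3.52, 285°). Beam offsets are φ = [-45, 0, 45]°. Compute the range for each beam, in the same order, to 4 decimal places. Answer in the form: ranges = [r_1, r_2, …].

ranges = [1.2000, 2.6089, 0.4619]

beam 1: φ=-45°, α=240°
  d=(-0.5000,-0.8660)  start (4,3)  tX=1.2000 tY=0.6004  stride 1/|dx|=2.0000 1/|dy|=1.1547
    cross y-line → (4,2), t=0.6004
    cross x-line → (3,2), t=1.2000 (wall)
  → r_1 = 1.2000
beam 2: φ=0°, α=285°
  d=(0.2588,-0.9659)  start (4,3)  tX=1.5455 tY=0.5383  stride 1/|dx|=3.8637 1/|dy|=1.0353
    cross y-line → (4,2), t=0.5383
    cross x-line → (5,2), t=1.5455
    cross y-line → (5,1), t=1.5736
    cross y-line → (5,0), t=2.6089 (wall)
  → r_2 = 2.6089
beam 3: φ=45°, α=330°
  d=(0.8660,-0.5000)  start (4,3)  tX=0.4619 tY=1.0400  stride 1/|dx|=1.1547 1/|dy|=2.0000
    cross x-line → (5,3), t=0.4619 (wall)
  → r_3 = 0.4619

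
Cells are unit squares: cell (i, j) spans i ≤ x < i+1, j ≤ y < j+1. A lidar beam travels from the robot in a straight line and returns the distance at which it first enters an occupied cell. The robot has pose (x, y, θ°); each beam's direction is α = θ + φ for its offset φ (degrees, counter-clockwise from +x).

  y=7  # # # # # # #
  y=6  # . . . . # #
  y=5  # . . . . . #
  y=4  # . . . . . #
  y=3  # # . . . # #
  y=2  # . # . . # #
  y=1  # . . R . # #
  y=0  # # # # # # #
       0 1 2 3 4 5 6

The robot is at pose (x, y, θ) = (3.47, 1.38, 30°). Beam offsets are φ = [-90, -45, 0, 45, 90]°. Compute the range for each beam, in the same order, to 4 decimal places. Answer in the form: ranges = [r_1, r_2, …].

ranges = [0.4388, 1.4682, 1.7667, 5.8183, 0.9400]

beam 1: φ=-90°, α=300°
  direction (0.5000, -0.8660); cell (3,1); t to first gridline: x 1.0600, y 0.4388 (then +2.0000 / +1.1547)
    (3,0) via y @ 0.4388  # hit
  → r_1 = 0.4388
beam 2: φ=-45°, α=345°
  direction (0.9659, -0.2588); cell (3,1); t to first gridline: x 0.5487, y 1.4682 (then +1.0353 / +3.8637)
    (4,1) via x @ 0.5487
    (4,0) via y @ 1.4682  # hit
  → r_2 = 1.4682
beam 3: φ=0°, α=30°
  direction (0.8660, 0.5000); cell (3,1); t to first gridline: x 0.6120, y 1.2400 (then +1.1547 / +2.0000)
    (4,1) via x @ 0.6120
    (4,2) via y @ 1.2400
    (5,2) via x @ 1.7667  # hit
  → r_3 = 1.7667
beam 4: φ=45°, α=75°
  direction (0.2588, 0.9659); cell (3,1); t to first gridline: x 2.0478, y 0.6419 (then +3.8637 / +1.0353)
    (3,2) via y @ 0.6419
    (3,3) via y @ 1.6771
    (4,3) via x @ 2.0478
    (4,4) via y @ 2.7124
    (4,5) via y @ 3.7477
    (4,6) via y @ 4.7830
    (4,7) via y @ 5.8183  # hit
  → r_4 = 5.8183
beam 5: φ=90°, α=120°
  direction (-0.5000, 0.8660); cell (3,1); t to first gridline: x 0.9400, y 0.7159 (then +2.0000 / +1.1547)
    (3,2) via y @ 0.7159
    (2,2) via x @ 0.9400  # hit
  → r_5 = 0.9400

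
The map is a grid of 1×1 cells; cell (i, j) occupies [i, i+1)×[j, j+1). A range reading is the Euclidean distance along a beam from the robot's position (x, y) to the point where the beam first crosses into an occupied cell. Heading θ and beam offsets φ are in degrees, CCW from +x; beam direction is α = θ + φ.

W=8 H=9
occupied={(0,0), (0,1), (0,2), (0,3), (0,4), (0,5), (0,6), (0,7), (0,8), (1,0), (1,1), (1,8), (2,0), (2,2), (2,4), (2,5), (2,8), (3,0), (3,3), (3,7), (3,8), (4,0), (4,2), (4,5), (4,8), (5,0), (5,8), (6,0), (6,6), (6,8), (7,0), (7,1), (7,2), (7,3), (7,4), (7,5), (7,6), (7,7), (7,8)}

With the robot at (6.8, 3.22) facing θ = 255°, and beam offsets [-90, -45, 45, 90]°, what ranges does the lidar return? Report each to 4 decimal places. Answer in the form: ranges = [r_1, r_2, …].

beam 1: φ=-90°, α=165°
  d=(-0.9659,0.2588)  start (6,3)  tX=0.8282 tY=3.0137  stride 1/|dx|=1.0353 1/|dy|=3.8637
    cross x-line → (5,3), t=0.8282
    cross x-line → (4,3), t=1.8635
    cross x-line → (3,3), t=2.8988 (wall)
  → r_1 = 2.8988
beam 2: φ=-45°, α=210°
  d=(-0.8660,-0.5000)  start (6,3)  tX=0.9238 tY=0.4400  stride 1/|dx|=1.1547 1/|dy|=2.0000
    cross y-line → (6,2), t=0.4400
    cross x-line → (5,2), t=0.9238
    cross x-line → (4,2), t=2.0785 (wall)
  → r_2 = 2.0785
beam 3: φ=45°, α=300°
  d=(0.5000,-0.8660)  start (6,3)  tX=0.4000 tY=0.2540  stride 1/|dx|=2.0000 1/|dy|=1.1547
    cross y-line → (6,2), t=0.2540
    cross x-line → (7,2), t=0.4000 (wall)
  → r_3 = 0.4000
beam 4: φ=90°, α=345°
  d=(0.9659,-0.2588)  start (6,3)  tX=0.2071 tY=0.8500  stride 1/|dx|=1.0353 1/|dy|=3.8637
    cross x-line → (7,3), t=0.2071 (wall)
  → r_4 = 0.2071

ranges = [2.8988, 2.0785, 0.4000, 0.2071]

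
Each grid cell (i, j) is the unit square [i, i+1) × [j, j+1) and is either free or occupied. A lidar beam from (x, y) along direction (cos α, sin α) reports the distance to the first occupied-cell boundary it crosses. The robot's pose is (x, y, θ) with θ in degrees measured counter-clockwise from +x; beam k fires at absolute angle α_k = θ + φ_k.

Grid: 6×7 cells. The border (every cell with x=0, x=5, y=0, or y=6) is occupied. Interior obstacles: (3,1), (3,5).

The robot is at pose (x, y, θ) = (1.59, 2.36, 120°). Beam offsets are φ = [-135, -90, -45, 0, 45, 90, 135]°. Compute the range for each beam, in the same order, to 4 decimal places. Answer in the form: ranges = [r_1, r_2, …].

ranges = [1.4597, 3.9375, 3.7684, 1.1800, 0.6108, 0.6813, 1.4080]

beam 1: φ=-135°, α=345°
  direction (0.9659, -0.2588); cell (1,2); t to first gridline: x 0.4245, y 1.3909 (then +1.0353 / +3.8637)
    (2,2) via x @ 0.4245
    (2,1) via y @ 1.3909
    (3,1) via x @ 1.4597  # hit
  → r_1 = 1.4597
beam 2: φ=-90°, α=30°
  direction (0.8660, 0.5000); cell (1,2); t to first gridline: x 0.4734, y 1.2800 (then +1.1547 / +2.0000)
    (2,2) via x @ 0.4734
    (2,3) via y @ 1.2800
    (3,3) via x @ 1.6281
    (4,3) via x @ 2.7828
    (4,4) via y @ 3.2800
    (5,4) via x @ 3.9375  # hit
  → r_2 = 3.9375
beam 3: φ=-45°, α=75°
  direction (0.2588, 0.9659); cell (1,2); t to first gridline: x 1.5841, y 0.6626 (then +3.8637 / +1.0353)
    (1,3) via y @ 0.6626
    (2,3) via x @ 1.5841
    (2,4) via y @ 1.6979
    (2,5) via y @ 2.7331
    (2,6) via y @ 3.7684  # hit
  → r_3 = 3.7684
beam 4: φ=0°, α=120°
  direction (-0.5000, 0.8660); cell (1,2); t to first gridline: x 1.1800, y 0.7390 (then +2.0000 / +1.1547)
    (1,3) via y @ 0.7390
    (0,3) via x @ 1.1800  # hit
  → r_4 = 1.1800
beam 5: φ=45°, α=165°
  direction (-0.9659, 0.2588); cell (1,2); t to first gridline: x 0.6108, y 2.4728 (then +1.0353 / +3.8637)
    (0,2) via x @ 0.6108  # hit
  → r_5 = 0.6108
beam 6: φ=90°, α=210°
  direction (-0.8660, -0.5000); cell (1,2); t to first gridline: x 0.6813, y 0.7200 (then +1.1547 / +2.0000)
    (0,2) via x @ 0.6813  # hit
  → r_6 = 0.6813
beam 7: φ=135°, α=255°
  direction (-0.2588, -0.9659); cell (1,2); t to first gridline: x 2.2796, y 0.3727 (then +3.8637 / +1.0353)
    (1,1) via y @ 0.3727
    (1,0) via y @ 1.4080  # hit
  → r_7 = 1.4080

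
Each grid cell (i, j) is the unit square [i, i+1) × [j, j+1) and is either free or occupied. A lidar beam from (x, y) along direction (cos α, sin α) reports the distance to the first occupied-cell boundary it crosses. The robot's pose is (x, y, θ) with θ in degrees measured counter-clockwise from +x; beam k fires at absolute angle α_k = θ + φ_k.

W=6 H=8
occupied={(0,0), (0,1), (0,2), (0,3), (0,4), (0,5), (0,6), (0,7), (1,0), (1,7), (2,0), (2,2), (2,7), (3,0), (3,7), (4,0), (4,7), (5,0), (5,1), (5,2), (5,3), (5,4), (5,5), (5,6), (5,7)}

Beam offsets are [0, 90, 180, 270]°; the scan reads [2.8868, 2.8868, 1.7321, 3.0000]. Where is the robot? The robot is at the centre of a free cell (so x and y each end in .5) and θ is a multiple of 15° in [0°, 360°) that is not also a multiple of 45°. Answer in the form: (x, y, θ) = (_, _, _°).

(x, y, θ) = (2.5, 4.5, 330°)

Enumerate (i+0.5, j+0.5, θ) over the 23 free cells and 16 admissible headings. For each, cast all 4 beams and compare to the given ranges.
  (3.5, 1.5, 15°): beam 1 = 1.5529 ≠ 2.8868 ✗
  (1.5, 4.5, 60°): beam 2 = 0.5774 ≠ 2.8868 ✗
  (1.5, 1.5, 300°): beam 1 = 0.5774 ≠ 2.8868 ✗
  (3.5, 6.5, 165°): beam 1 = 1.9319 ≠ 2.8868 ✗
  (4.5, 3.5, 30°): beam 1 = 0.5774 ≠ 2.8868 ✗
  …
  (2.5, 4.5, 330°): r_1=2.8868, r_2=2.8868, r_3=1.7321, r_4=3.0000 — all match ✓
Only this pose fits every beam.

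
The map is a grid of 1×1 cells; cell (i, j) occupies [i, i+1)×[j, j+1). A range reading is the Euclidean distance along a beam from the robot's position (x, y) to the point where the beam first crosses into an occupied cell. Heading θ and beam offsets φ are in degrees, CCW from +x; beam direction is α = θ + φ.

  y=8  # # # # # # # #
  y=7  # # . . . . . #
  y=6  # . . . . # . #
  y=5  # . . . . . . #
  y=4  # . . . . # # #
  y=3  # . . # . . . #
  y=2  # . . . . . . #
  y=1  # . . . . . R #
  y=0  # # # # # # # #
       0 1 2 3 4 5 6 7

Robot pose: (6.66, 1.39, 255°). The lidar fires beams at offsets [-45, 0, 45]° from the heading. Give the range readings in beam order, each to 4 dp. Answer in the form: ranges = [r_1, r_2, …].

beam 1: φ=-45°, α=210°
  d=(-0.8660,-0.5000)  start (6,1)  tX=0.7621 tY=0.7800  stride 1/|dx|=1.1547 1/|dy|=2.0000
    cross x-line → (5,1), t=0.7621
    cross y-line → (5,0), t=0.7800 (wall)
  → r_1 = 0.7800
beam 2: φ=0°, α=255°
  d=(-0.2588,-0.9659)  start (6,1)  tX=2.5500 tY=0.4038  stride 1/|dx|=3.8637 1/|dy|=1.0353
    cross y-line → (6,0), t=0.4038 (wall)
  → r_2 = 0.4038
beam 3: φ=45°, α=300°
  d=(0.5000,-0.8660)  start (6,1)  tX=0.6800 tY=0.4503  stride 1/|dx|=2.0000 1/|dy|=1.1547
    cross y-line → (6,0), t=0.4503 (wall)
  → r_3 = 0.4503

ranges = [0.7800, 0.4038, 0.4503]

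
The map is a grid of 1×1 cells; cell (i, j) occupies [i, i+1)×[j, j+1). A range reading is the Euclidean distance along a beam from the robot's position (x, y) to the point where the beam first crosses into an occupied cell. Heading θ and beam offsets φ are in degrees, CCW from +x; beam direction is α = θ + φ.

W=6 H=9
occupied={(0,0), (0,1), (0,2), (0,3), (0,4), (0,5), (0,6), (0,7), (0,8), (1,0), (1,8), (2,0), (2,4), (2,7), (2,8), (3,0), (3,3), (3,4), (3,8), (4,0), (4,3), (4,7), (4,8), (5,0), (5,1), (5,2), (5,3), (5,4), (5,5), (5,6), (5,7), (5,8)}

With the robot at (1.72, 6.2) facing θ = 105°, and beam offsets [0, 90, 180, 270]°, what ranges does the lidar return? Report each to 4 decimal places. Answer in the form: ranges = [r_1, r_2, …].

beam 1: φ=0°, α=105°
  cosα=-0.2588 sinα=0.9659 | (1,6) | tMaxX 2.7819 tMaxY 0.8282 | tΔX 3.8637 tΔY 1.0353
    t=0.8282 [y] (1,7)
    t=1.8635 [y] (1,8) — stop
  → r_1 = 1.8635
beam 2: φ=90°, α=195°
  cosα=-0.9659 sinα=-0.2588 | (1,6) | tMaxX 0.7454 tMaxY 0.7727 | tΔX 1.0353 tΔY 3.8637
    t=0.7454 [x] (0,6) — stop
  → r_2 = 0.7454
beam 3: φ=180°, α=285°
  cosα=0.2588 sinα=-0.9659 | (1,6) | tMaxX 1.0818 tMaxY 0.2071 | tΔX 3.8637 tΔY 1.0353
    t=0.2071 [y] (1,5)
    t=1.0818 [x] (2,5)
    t=1.2423 [y] (2,4) — stop
  → r_3 = 1.2423
beam 4: φ=270°, α=15°
  cosα=0.9659 sinα=0.2588 | (1,6) | tMaxX 0.2899 tMaxY 3.0910 | tΔX 1.0353 tΔY 3.8637
    t=0.2899 [x] (2,6)
    t=1.3252 [x] (3,6)
    t=2.3604 [x] (4,6)
    t=3.0910 [y] (4,7) — stop
  → r_4 = 3.0910

ranges = [1.8635, 0.7454, 1.2423, 3.0910]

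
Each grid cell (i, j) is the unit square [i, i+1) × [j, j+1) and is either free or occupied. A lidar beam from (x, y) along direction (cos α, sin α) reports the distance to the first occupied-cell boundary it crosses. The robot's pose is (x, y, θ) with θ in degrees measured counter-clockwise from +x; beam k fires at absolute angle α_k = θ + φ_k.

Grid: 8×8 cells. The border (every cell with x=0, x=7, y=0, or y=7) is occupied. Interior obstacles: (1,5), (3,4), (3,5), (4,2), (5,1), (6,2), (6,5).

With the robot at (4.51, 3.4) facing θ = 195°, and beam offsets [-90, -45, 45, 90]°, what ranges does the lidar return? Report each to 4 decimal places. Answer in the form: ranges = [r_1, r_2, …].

ranges = [1.9705, 1.2000, 0.4619, 0.4141]

beam 1: φ=-90°, α=105°
  cosα=-0.2588 sinα=0.9659 | (4,3) | tMaxX 1.9705 tMaxY 0.6212 | tΔX 3.8637 tΔY 1.0353
    t=0.6212 [y] (4,4)
    t=1.6564 [y] (4,5)
    t=1.9705 [x] (3,5) — stop
  → r_1 = 1.9705
beam 2: φ=-45°, α=150°
  cosα=-0.8660 sinα=0.5000 | (4,3) | tMaxX 0.5889 tMaxY 1.2000 | tΔX 1.1547 tΔY 2.0000
    t=0.5889 [x] (3,3)
    t=1.2000 [y] (3,4) — stop
  → r_2 = 1.2000
beam 3: φ=45°, α=240°
  cosα=-0.5000 sinα=-0.8660 | (4,3) | tMaxX 1.0200 tMaxY 0.4619 | tΔX 2.0000 tΔY 1.1547
    t=0.4619 [y] (4,2) — stop
  → r_3 = 0.4619
beam 4: φ=90°, α=285°
  cosα=0.2588 sinα=-0.9659 | (4,3) | tMaxX 1.8932 tMaxY 0.4141 | tΔX 3.8637 tΔY 1.0353
    t=0.4141 [y] (4,2) — stop
  → r_4 = 0.4141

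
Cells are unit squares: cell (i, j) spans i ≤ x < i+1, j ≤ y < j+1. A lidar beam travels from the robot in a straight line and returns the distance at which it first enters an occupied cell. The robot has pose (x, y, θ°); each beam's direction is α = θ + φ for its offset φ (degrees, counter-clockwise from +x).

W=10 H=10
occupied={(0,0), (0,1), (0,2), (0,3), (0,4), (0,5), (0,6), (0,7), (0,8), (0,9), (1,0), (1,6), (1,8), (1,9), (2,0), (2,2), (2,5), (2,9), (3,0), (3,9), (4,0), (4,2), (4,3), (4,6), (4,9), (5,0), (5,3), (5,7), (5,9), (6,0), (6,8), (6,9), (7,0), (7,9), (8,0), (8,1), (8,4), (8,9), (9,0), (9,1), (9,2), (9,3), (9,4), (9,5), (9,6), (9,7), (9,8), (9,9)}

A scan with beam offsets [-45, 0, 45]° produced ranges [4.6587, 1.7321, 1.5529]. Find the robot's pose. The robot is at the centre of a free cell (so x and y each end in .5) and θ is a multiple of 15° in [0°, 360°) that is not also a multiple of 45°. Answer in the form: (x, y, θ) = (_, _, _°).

Candidates: 52 free-cell centres × 16 headings = 832 poses. Raycast each; keep the one whose scan matches to 4 dp.
  (2.5, 3.5, 255°): beam 1 = 1.7321 ≠ 4.6587 ✗
  (7.5, 4.5, 210°): beam 3 = 3.6235 ≠ 1.5529 ✗
  (2.5, 3.5, 210°): beam 1 = 1.5529 ≠ 4.6587 ✗
  (8.5, 7.5, 165°): beam 1 = 1.7321 ≠ 4.6587 ✗
  (4.5, 8.5, 60°): beam 1 = 1.5529 ≠ 4.6587 ✗
  …
  (5.5, 5.5, 240°): r_1=4.6587, r_2=1.7321, r_3=1.5529 — all match ✓
Unique over the lattice → pose = (5.5, 5.5, 240°).

(x, y, θ) = (5.5, 5.5, 240°)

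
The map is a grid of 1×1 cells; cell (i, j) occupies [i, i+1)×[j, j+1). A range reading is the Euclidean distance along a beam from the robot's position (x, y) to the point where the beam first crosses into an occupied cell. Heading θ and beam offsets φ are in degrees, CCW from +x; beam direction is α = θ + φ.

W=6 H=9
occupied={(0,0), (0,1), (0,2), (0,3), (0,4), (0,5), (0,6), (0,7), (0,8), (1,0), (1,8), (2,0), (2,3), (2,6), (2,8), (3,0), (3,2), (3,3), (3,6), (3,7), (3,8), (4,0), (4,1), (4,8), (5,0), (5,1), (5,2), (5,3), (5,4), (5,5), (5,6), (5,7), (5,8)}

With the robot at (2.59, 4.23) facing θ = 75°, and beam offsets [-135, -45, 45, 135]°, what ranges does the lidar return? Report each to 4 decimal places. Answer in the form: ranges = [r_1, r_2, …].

beam 1: φ=-135°, α=300°
  cosα=0.5000 sinα=-0.8660 | (2,4) | tMaxX 0.8200 tMaxY 0.2656 | tΔX 2.0000 tΔY 1.1547
    t=0.2656 [y] (2,3) — stop
  → r_1 = 0.2656
beam 2: φ=-45°, α=30°
  cosα=0.8660 sinα=0.5000 | (2,4) | tMaxX 0.4734 tMaxY 1.5400 | tΔX 1.1547 tΔY 2.0000
    t=0.4734 [x] (3,4)
    t=1.5400 [y] (3,5)
    t=1.6281 [x] (4,5)
    t=2.7828 [x] (5,5) — stop
  → r_2 = 2.7828
beam 3: φ=45°, α=120°
  cosα=-0.5000 sinα=0.8660 | (2,4) | tMaxX 1.1800 tMaxY 0.8891 | tΔX 2.0000 tΔY 1.1547
    t=0.8891 [y] (2,5)
    t=1.1800 [x] (1,5)
    t=2.0438 [y] (1,6)
    t=3.1800 [x] (0,6) — stop
  → r_3 = 3.1800
beam 4: φ=135°, α=210°
  cosα=-0.8660 sinα=-0.5000 | (2,4) | tMaxX 0.6813 tMaxY 0.4600 | tΔX 1.1547 tΔY 2.0000
    t=0.4600 [y] (2,3) — stop
  → r_4 = 0.4600

ranges = [0.2656, 2.7828, 3.1800, 0.4600]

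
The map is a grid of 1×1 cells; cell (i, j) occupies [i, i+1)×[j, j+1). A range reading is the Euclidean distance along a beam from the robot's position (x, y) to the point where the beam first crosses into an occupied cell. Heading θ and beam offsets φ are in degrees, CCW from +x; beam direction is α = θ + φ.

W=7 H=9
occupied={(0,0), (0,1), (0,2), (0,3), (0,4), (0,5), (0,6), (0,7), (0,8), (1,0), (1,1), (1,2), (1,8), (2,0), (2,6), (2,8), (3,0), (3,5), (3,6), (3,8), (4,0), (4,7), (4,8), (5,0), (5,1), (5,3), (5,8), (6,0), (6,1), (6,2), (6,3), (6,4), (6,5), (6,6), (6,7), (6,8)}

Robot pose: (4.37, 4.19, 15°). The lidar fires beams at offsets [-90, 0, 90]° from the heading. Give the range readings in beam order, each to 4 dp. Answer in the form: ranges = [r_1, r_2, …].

ranges = [2.4341, 1.6875, 1.4296]

beam 1: φ=-90°, α=285°
  cosα=0.2588 sinα=-0.9659 | (4,4) | tMaxX 2.4341 tMaxY 0.1967 | tΔX 3.8637 tΔY 1.0353
    t=0.1967 [y] (4,3)
    t=1.2320 [y] (4,2)
    t=2.2673 [y] (4,1)
    t=2.4341 [x] (5,1) — stop
  → r_1 = 2.4341
beam 2: φ=0°, α=15°
  cosα=0.9659 sinα=0.2588 | (4,4) | tMaxX 0.6522 tMaxY 3.1296 | tΔX 1.0353 tΔY 3.8637
    t=0.6522 [x] (5,4)
    t=1.6875 [x] (6,4) — stop
  → r_2 = 1.6875
beam 3: φ=90°, α=105°
  cosα=-0.2588 sinα=0.9659 | (4,4) | tMaxX 1.4296 tMaxY 0.8386 | tΔX 3.8637 tΔY 1.0353
    t=0.8386 [y] (4,5)
    t=1.4296 [x] (3,5) — stop
  → r_3 = 1.4296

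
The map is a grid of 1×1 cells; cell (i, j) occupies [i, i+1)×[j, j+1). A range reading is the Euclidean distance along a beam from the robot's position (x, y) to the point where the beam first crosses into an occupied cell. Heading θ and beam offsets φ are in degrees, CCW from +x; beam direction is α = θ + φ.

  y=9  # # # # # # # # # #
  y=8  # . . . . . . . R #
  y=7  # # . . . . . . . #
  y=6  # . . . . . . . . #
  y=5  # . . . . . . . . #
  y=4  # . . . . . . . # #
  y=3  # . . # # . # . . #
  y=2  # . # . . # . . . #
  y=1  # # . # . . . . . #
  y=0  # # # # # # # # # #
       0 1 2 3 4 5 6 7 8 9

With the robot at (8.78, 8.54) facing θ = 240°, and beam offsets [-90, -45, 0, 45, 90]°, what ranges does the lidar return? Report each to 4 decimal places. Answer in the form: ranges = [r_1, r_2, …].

beam 1: φ=-90°, α=150°
  cosα=-0.8660 sinα=0.5000 | (8,8) | tMaxX 0.9007 tMaxY 0.9200 | tΔX 1.1547 tΔY 2.0000
    t=0.9007 [x] (7,8)
    t=0.9200 [y] (7,9) — stop
  → r_1 = 0.9200
beam 2: φ=-45°, α=195°
  cosα=-0.9659 sinα=-0.2588 | (8,8) | tMaxX 0.8075 tMaxY 2.0864 | tΔX 1.0353 tΔY 3.8637
    t=0.8075 [x] (7,8)
    t=1.8428 [x] (6,8)
    t=2.0864 [y] (6,7)
    t=2.8781 [x] (5,7)
    t=3.9133 [x] (4,7)
    t=4.9486 [x] (3,7)
    t=5.9501 [y] (3,6)
    t=5.9839 [x] (2,6)
    t=7.0192 [x] (1,6)
    t=8.0544 [x] (0,6) — stop
  → r_2 = 8.0544
beam 3: φ=0°, α=240°
  cosα=-0.5000 sinα=-0.8660 | (8,8) | tMaxX 1.5600 tMaxY 0.6235 | tΔX 2.0000 tΔY 1.1547
    t=0.6235 [y] (8,7)
    t=1.5600 [x] (7,7)
    t=1.7782 [y] (7,6)
    t=2.9329 [y] (7,5)
    t=3.5600 [x] (6,5)
    t=4.0876 [y] (6,4)
    t=5.2423 [y] (6,3) — stop
  → r_3 = 5.2423
beam 4: φ=45°, α=285°
  cosα=0.2588 sinα=-0.9659 | (8,8) | tMaxX 0.8500 tMaxY 0.5590 | tΔX 3.8637 tΔY 1.0353
    t=0.5590 [y] (8,7)
    t=0.8500 [x] (9,7) — stop
  → r_4 = 0.8500
beam 5: φ=90°, α=330°
  cosα=0.8660 sinα=-0.5000 | (8,8) | tMaxX 0.2540 tMaxY 1.0800 | tΔX 1.1547 tΔY 2.0000
    t=0.2540 [x] (9,8) — stop
  → r_5 = 0.2540

ranges = [0.9200, 8.0544, 5.2423, 0.8500, 0.2540]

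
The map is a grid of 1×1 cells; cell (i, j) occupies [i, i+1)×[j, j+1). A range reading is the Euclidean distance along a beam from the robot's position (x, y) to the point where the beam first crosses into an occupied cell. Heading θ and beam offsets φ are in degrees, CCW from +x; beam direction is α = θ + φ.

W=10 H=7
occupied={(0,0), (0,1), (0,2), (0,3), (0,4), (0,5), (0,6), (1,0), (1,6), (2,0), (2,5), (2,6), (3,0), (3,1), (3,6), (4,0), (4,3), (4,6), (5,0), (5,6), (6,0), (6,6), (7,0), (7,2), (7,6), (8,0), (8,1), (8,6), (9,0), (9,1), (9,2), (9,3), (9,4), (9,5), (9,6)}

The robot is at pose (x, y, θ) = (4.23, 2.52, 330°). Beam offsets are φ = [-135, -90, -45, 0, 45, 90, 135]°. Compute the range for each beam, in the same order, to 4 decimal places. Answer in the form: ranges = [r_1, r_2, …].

beam 1: φ=-135°, α=195°
  cosα=-0.9659 sinα=-0.2588 | (4,2) | tMaxX 0.2381 tMaxY 2.0091 | tΔX 1.0353 tΔY 3.8637
    t=0.2381 [x] (3,2)
    t=1.2734 [x] (2,2)
    t=2.0091 [y] (2,1)
    t=2.3087 [x] (1,1)
    t=3.3439 [x] (0,1) — stop
  → r_1 = 3.3439
beam 2: φ=-90°, α=240°
  cosα=-0.5000 sinα=-0.8660 | (4,2) | tMaxX 0.4600 tMaxY 0.6004 | tΔX 2.0000 tΔY 1.1547
    t=0.4600 [x] (3,2)
    t=0.6004 [y] (3,1) — stop
  → r_2 = 0.6004
beam 3: φ=-45°, α=285°
  cosα=0.2588 sinα=-0.9659 | (4,2) | tMaxX 2.9751 tMaxY 0.5383 | tΔX 3.8637 tΔY 1.0353
    t=0.5383 [y] (4,1)
    t=1.5736 [y] (4,0) — stop
  → r_3 = 1.5736
beam 4: φ=0°, α=330°
  cosα=0.8660 sinα=-0.5000 | (4,2) | tMaxX 0.8891 tMaxY 1.0400 | tΔX 1.1547 tΔY 2.0000
    t=0.8891 [x] (5,2)
    t=1.0400 [y] (5,1)
    t=2.0438 [x] (6,1)
    t=3.0400 [y] (6,0) — stop
  → r_4 = 3.0400
beam 5: φ=45°, α=15°
  cosα=0.9659 sinα=0.2588 | (4,2) | tMaxX 0.7972 tMaxY 1.8546 | tΔX 1.0353 tΔY 3.8637
    t=0.7972 [x] (5,2)
    t=1.8324 [x] (6,2)
    t=1.8546 [y] (6,3)
    t=2.8677 [x] (7,3)
    t=3.9030 [x] (8,3)
    t=4.9383 [x] (9,3) — stop
  → r_5 = 4.9383
beam 6: φ=90°, α=60°
  cosα=0.5000 sinα=0.8660 | (4,2) | tMaxX 1.5400 tMaxY 0.5543 | tΔX 2.0000 tΔY 1.1547
    t=0.5543 [y] (4,3) — stop
  → r_6 = 0.5543
beam 7: φ=135°, α=105°
  cosα=-0.2588 sinα=0.9659 | (4,2) | tMaxX 0.8887 tMaxY 0.4969 | tΔX 3.8637 tΔY 1.0353
    t=0.4969 [y] (4,3) — stop
  → r_7 = 0.4969

ranges = [3.3439, 0.6004, 1.5736, 3.0400, 4.9383, 0.5543, 0.4969]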